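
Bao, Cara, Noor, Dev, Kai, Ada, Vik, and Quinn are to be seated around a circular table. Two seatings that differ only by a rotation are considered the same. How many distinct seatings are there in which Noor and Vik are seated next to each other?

1440

Treat {Noor, Vik} as one unit (2 internal orders) and seat the resulting 7 units around the table: (6)! circular arrangements.
So 2 × (6)! = 2 × 720 = 1440.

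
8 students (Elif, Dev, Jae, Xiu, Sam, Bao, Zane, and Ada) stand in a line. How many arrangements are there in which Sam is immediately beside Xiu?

Glue Sam and Xiu into one block (2 internal orders), leaving 7 units to arrange in a row.
That gives 2 × 7! = 2 × 5040 = 10080.

10080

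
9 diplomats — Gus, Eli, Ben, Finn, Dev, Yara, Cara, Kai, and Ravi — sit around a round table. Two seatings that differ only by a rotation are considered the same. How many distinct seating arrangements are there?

Fix one person's seat to break rotational symmetry; the remaining 8 people can be arranged in (8)! = 40320 ways.

40320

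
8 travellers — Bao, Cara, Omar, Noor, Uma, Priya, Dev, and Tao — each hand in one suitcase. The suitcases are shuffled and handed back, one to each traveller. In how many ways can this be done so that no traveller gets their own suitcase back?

14833

Let Aᵢ be the assignments in which traveller i gets their own suitcase. We want the size of the complement of A₁∪…∪A_8.
By inclusion–exclusion this is Σ_{j=0}^{8} (−1)^j C(8,j)·(8−j)!.
Computing: 40320 − 40320 + 20160 − 6720 + 1680 − 336 + 56 − 8 + 1 = 14833.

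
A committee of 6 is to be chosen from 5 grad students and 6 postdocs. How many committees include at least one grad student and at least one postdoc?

461

Unrestricted: C(11,6) = 462 ways to pick any 6 of the 11.
Selections missing a whole group: no grad students → C(6,6) = 1; no postdocs → C(5,6) = 0.
Both groups omitted at once is impossible, so 462 − 1 = 461.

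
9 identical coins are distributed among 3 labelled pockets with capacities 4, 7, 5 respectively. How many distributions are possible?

27

By stars and bars, unrestricted non-negative solutions to x_1+…+x_3 = 9 number C(9+2,2) = 55.
Subtract solutions that violate a single cap (substitute x_i' = x_i − (cap_i+1)): x_1 ≥ 5 gives C(6,2) = 15; x_2 ≥ 8 gives C(3,2) = 3; x_3 ≥ 6 gives C(5,2) = 10. Together 28.
No two caps can be exceeded simultaneously, so the pair terms are all 0.
By inclusion–exclusion the count is 55 − 28 + 0 = 27.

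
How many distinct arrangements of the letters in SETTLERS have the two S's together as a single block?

1260

Treat the 2 copies of S as a single block. The multiset to arrange is then {SS, E, E, L, R, T, T}, 7 items in all.
That gives (7)!/(2!·2!) = 1260 arrangements.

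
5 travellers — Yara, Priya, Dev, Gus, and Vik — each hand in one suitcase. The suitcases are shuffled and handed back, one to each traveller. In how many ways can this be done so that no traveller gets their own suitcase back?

This is the derangement count D_5: permutations of 5 items with no fixed point.
By inclusion–exclusion this is Σ_{j=0}^{5} (−1)^j C(5,j)·(5−j)!.
Computing: 120 − 120 + 60 − 20 + 5 − 1 = 44.

44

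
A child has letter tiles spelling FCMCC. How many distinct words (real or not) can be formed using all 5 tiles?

20

Letter multiplicities in FCMCC: C×3, F×1, M×1.
Dividing 5! = 120 by 3! = 6 for the repeated letters gives 20.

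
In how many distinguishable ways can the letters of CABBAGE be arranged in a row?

1260

The 7 letters of CABBAGE have repeats: A appearing twice and B appearing twice.
Dividing 7! = 5040 by 2!·2! = 4 for the repeated letters gives 1260.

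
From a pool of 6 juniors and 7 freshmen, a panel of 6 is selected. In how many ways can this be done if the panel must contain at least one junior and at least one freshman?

With no constraint there are C(13,6) = 1716 possible selections.
Selections missing a whole group: no juniors → C(7,6) = 7; no freshmen → C(6,6) = 1.
Both groups omitted at once is impossible, so 1716 − 8 = 1708.

1708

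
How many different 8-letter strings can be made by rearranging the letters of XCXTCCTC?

420

XCXTCCTC has 8 letters with C appearing 4 times, T appearing twice, and X appearing twice.
So there are 8! / (4!·2!·2!) = 420 distinguishable arrangements.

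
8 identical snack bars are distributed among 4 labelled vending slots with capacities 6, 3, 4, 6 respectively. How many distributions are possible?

Ignoring the caps, the number of non-negative solutions to x_1+…+x_4 = 8 is C(11,3) = 165.
Subtract solutions that violate a single cap (substitute x_i' = x_i − (cap_i+1)): x_1 ≥ 7 gives C(4,3) = 4; x_2 ≥ 4 gives C(7,3) = 35; x_3 ≥ 5 gives C(6,3) = 20; x_4 ≥ 7 gives C(4,3) = 4. Together 63.
No two caps can be exceeded simultaneously, so the pair terms are all 0.
By inclusion–exclusion the count is 165 − 63 + 0 = 102.

102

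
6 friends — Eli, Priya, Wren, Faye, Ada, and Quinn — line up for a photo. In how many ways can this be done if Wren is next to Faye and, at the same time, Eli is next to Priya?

96

Treat {Wren,Faye} as one block (2 orders) and {Eli,Priya} as another (2 orders).
That leaves 4 units to arrange: 2 × 2 × 4! = 4 × 24 = 96.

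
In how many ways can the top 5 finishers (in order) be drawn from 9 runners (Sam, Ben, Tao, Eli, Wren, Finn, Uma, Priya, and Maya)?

This is an ordered selection of 5 from 9: P(9,5).
That gives 9 × 8 × 7 × 6 × 5 = 15120.

15120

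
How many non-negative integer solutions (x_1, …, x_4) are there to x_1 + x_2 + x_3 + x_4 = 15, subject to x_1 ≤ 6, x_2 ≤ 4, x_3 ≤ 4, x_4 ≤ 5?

35

By stars and bars, unrestricted non-negative solutions to x_1+…+x_4 = 15 number C(15+3,3) = 816.
Subtract solutions that violate a single cap (substitute x_i' = x_i − (cap_i+1)): x_1 ≥ 7 gives C(11,3) = 165; x_2 ≥ 5 gives C(13,3) = 286; x_3 ≥ 5 gives C(13,3) = 286; x_4 ≥ 6 gives C(12,3) = 220. Together 957.
Add back pairs where two caps are both exceeded: 20 + 20 + 10 + 56 + 35 + 35 = 176.
By inclusion–exclusion the count is 816 − 957 + 176 = 35.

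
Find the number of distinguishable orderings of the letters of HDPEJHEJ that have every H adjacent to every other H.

Treat the 2 copies of H as a single block. The multiset to arrange is then {HH, D, E, E, J, J, P}, 7 items in all.
That gives (7)!/(2!·2!) = 1260 arrangements.

1260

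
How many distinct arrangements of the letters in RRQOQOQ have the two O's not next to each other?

Total arrangements of RRQOQOQ: 7!/(3!·2!·2!) = 210.
Arrangements with the O's together: treat OO as one letter, giving (6)!/(3!·2!) = 60.
Subtracting, 210 − 60 = 150 arrangements keep the O's apart.

150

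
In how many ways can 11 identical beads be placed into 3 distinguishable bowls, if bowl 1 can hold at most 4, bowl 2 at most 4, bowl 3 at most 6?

By stars and bars, unrestricted non-negative solutions to x_1+…+x_3 = 11 number C(11+2,2) = 78.
Subtract solutions that violate a single cap (substitute x_i' = x_i − (cap_i+1)): x_1 ≥ 5 gives C(8,2) = 28; x_2 ≥ 5 gives C(8,2) = 28; x_3 ≥ 7 gives C(6,2) = 15. Together 71.
Add back pairs where two caps are both exceeded: 3 + 0 + 0 = 3.
By inclusion–exclusion the count is 78 − 71 + 3 = 10.

10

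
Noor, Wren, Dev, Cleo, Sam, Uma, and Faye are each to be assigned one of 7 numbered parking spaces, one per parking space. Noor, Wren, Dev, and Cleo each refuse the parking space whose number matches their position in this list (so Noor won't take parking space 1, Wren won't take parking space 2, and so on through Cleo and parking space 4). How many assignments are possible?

Let Aᵢ (for 1 ≤ i ≤ 4) be the placements that put person i in their forbidden parking space. Any j of these fix j positions, leaving (7−j)! ways to fill the rest, and there are C(4,j) ways to pick which j.
By inclusion–exclusion, the number of valid placements is Σ_{j=0}^{4} (−1)^j C(4,j)·(7−j)!.
Computing: 5040 − 2880 + 720 − 96 + 6 = 2790.

2790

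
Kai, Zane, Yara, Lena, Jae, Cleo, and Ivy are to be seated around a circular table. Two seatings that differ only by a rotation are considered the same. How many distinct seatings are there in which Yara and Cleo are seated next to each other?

240

Glue Yara and Cleo into a block (2 internal orders). Seating 6 units around a circle gives (5)! arrangements.
So 2 × (5)! = 2 × 120 = 240.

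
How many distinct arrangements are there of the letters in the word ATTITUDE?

6720

ATTITUDE has 8 letters with T appearing 3 times.
So there are 8! / (3!) = 6720 distinguishable arrangements.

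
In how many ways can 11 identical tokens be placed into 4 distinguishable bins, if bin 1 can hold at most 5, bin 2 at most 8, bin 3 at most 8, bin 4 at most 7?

By stars and bars, unrestricted non-negative solutions to x_1+…+x_4 = 11 number C(11+3,3) = 364.
Subtract solutions that violate a single cap (substitute x_i' = x_i − (cap_i+1)): x_1 ≥ 6 gives C(8,3) = 56; x_2 ≥ 9 gives C(5,3) = 10; x_3 ≥ 9 gives C(5,3) = 10; x_4 ≥ 8 gives C(6,3) = 20. Together 96.
No two caps can be exceeded simultaneously, so the pair terms are all 0.
By inclusion–exclusion the count is 364 − 96 + 0 = 268.

268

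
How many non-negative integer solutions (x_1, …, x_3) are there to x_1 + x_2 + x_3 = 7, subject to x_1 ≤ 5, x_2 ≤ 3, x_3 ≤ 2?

9

Ignoring the caps, the number of non-negative solutions to x_1+…+x_3 = 7 is C(9,2) = 36.
Subtract solutions that violate a single cap (substitute x_i' = x_i − (cap_i+1)): x_1 ≥ 6 gives C(3,2) = 3; x_2 ≥ 4 gives C(5,2) = 10; x_3 ≥ 3 gives C(6,2) = 15. Together 28.
Add back pairs where two caps are both exceeded: 0 + 0 + 1 = 1.
By inclusion–exclusion the count is 36 − 28 + 1 = 9.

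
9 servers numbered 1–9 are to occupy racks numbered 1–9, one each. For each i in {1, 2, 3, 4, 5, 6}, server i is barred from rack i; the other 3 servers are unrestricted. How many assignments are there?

Let Aᵢ (for 1 ≤ i ≤ 6) be the placements that put server i in its forbidden rack. Any j of these fix j positions, leaving (9−j)! ways to fill the rest, and there are C(6,j) ways to pick which j.
By inclusion–exclusion, the number of valid placements is Σ_{j=0}^{6} (−1)^j C(6,j)·(9−j)!.
Computing: 362880 − 241920 + 75600 − 14400 + 1800 − 144 + 6 = 183822.

183822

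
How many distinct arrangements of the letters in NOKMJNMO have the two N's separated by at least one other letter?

3780

Total arrangements of NOKMJNMO: 8!/(2!·2!·2!) = 5040.
If the two N's are adjacent, glue them into one block, leaving 7 items to arrange: (7)!/(2!·2!) = 1260 ways.
Hence 5040 − 1260 = 3780.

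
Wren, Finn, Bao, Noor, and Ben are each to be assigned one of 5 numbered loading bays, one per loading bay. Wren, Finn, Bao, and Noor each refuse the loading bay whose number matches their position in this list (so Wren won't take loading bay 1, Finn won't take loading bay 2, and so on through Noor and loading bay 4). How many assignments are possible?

Let Aᵢ (for 1 ≤ i ≤ 4) be the placements that put person i in their forbidden loading bay. Any j of these fix j positions, leaving (5−j)! ways to fill the rest, and there are C(4,j) ways to pick which j.
By inclusion–exclusion, the number of valid placements is Σ_{j=0}^{4} (−1)^j C(4,j)·(5−j)!.
Computing: 120 − 96 + 36 − 8 + 1 = 53.

53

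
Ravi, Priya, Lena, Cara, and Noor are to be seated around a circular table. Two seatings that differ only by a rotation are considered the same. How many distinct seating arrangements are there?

Around a circle, 5 distinct people have 5!/5 = (4)! = 24 rotationally distinct seatings.

24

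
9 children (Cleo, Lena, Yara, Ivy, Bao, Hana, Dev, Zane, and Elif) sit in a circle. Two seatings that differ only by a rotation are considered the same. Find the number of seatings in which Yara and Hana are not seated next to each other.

30240

Without the restriction there are (8)! = 40320 seatings.
Those with Yara next to Hana: fuse the pair into one unit and seat 8 units around a circle — 2·(7)! = 10080.
Subtracting, 40320 − 10080 = 30240.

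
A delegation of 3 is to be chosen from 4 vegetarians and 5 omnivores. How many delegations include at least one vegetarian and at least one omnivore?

70

Total 3-person selections from all 9: C(9,3) = 84.
Selections missing a whole group: no vegetarians → C(5,3) = 10; no omnivores → C(4,3) = 4.
Both groups omitted at once is impossible, so 84 − 14 = 70.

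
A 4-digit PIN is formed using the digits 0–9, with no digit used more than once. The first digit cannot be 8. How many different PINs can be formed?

The first digit has 10−1 = 9 choices (anything except 8).
The remaining 3 digits are filled from the other 9 symbols without repetition: 9 × 8 × 7 = 504.
Total: 9 × 504 = 4536.

4536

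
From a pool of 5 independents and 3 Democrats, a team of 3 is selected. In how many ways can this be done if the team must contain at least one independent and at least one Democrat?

Total 3-person selections from all 8: C(8,3) = 56.
Selections missing a whole group: no independents → C(3,3) = 1; no Democrats → C(5,3) = 10.
Both groups omitted at once is impossible, so 56 − 11 = 45.

45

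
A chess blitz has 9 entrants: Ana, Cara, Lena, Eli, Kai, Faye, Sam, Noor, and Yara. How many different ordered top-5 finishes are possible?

15120

This is an ordered selection of 5 from 9: P(9,5).
That gives 9 × 8 × 7 × 6 × 5 = 15120.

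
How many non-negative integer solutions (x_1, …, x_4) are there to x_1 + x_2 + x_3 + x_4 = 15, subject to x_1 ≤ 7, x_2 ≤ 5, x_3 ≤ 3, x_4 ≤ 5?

52

Without the upper bounds there are C(18,3) = 816 ways to split 15 among 4 variables.
Subtract solutions that violate a single cap (substitute x_i' = x_i − (cap_i+1)): x_1 ≥ 8 gives C(10,3) = 120; x_2 ≥ 6 gives C(12,3) = 220; x_3 ≥ 4 gives C(14,3) = 364; x_4 ≥ 6 gives C(12,3) = 220. Together 924.
Add back pairs where two caps are both exceeded: 4 + 20 + 4 + 56 + 20 + 56 = 160.
By inclusion–exclusion the count is 816 − 924 + 160 = 52.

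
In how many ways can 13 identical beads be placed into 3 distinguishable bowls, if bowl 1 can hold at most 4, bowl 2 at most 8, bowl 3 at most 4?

10

Without the upper bounds there are C(15,2) = 105 ways to split 13 among 3 bowls.
Subtract solutions that violate a single cap (substitute x_i' = x_i − (cap_i+1)): x_1 ≥ 5 gives C(10,2) = 45; x_2 ≥ 9 gives C(6,2) = 15; x_3 ≥ 5 gives C(10,2) = 45. Together 105.
Add back pairs where two caps are both exceeded: 0 + 10 + 0 = 10.
By inclusion–exclusion the count is 105 − 105 + 10 = 10.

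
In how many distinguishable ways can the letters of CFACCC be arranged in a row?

CFACCC has 6 letters with C appearing 4 times.
The number of distinct arrangements is 6!/(4!) = 720/24 = 30.

30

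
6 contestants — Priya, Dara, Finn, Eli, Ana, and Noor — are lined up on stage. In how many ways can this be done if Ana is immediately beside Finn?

240

Treat {Ana, Finn} as a single unit. There are 5 units to order, and the pair itself can be ordered 2 ways.
That gives 2 × 5! = 2 × 120 = 240.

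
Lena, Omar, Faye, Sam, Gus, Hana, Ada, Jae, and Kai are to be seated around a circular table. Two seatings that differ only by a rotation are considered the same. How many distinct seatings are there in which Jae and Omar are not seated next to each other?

Without the restriction there are (8)! = 40320 seatings.
Seatings with Jae beside Omar: treat them as a block with 2 internal orders, giving 2 × (7)! = 10080.
Subtracting, 40320 − 10080 = 30240.

30240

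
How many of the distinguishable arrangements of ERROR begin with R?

With the first slot taken by R, it remains to arrange the other 4 letters (EROR).
Those 4 letters have R appearing twice, giving (4)!/(2!) = 12.

12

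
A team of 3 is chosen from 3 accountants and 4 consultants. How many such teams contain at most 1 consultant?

13

Split by how many consultants are chosen (0 through 1).
Sum: C(4,0)·C(3,3) + C(4,1)·C(3,2) = 1 + 12 = 13.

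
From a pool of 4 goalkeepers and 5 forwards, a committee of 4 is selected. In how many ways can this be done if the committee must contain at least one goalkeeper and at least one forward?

120

With no constraint there are C(9,4) = 126 possible selections.
Selections missing a whole group: no goalkeepers → C(5,4) = 5; no forwards → C(4,4) = 1.
Both groups omitted at once is impossible, so 126 − 6 = 120.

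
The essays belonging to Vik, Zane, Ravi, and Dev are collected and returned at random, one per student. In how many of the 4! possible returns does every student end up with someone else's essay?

9

Let Aᵢ be the assignments in which student i gets their own essay. We want the size of the complement of A₁∪…∪A_4.
By inclusion–exclusion this is Σ_{j=0}^{4} (−1)^j C(4,j)·(4−j)!.
Computing: 24 − 24 + 12 − 4 + 1 = 9.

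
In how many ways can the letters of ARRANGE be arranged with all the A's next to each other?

360

Treat the 2 copies of A as a single block. The multiset to arrange is then {AA, E, G, N, R, R}, 6 items in all.
That gives (6)!/(2!) = 360 arrangements.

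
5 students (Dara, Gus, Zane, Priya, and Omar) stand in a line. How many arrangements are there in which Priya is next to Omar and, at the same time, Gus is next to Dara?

24

Treat {Priya,Omar} as one block (2 orders) and {Gus,Dara} as another (2 orders).
That leaves 3 units to arrange: 2 × 2 × 3! = 4 × 6 = 24.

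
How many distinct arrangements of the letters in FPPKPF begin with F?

20

With the first slot taken by F, it remains to arrange the other 5 letters (PPKPF).
Those 5 letters have P appearing 3 times, giving (5)!/(3!) = 20.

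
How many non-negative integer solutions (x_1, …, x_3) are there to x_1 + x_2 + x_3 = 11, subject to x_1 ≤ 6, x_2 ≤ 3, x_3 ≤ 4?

Without the upper bounds there are C(13,2) = 78 ways to split 11 among 3 variables.
Subtract solutions that violate a single cap (substitute x_i' = x_i − (cap_i+1)): x_1 ≥ 7 gives C(6,2) = 15; x_2 ≥ 4 gives C(9,2) = 36; x_3 ≥ 5 gives C(8,2) = 28. Together 79.
Add back pairs where two caps are both exceeded: 1 + 0 + 6 = 7.
By inclusion–exclusion the count is 78 − 79 + 7 = 6.

6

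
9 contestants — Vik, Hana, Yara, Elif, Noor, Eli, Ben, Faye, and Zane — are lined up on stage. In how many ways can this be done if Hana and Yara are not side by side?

There are 9! = 362880 arrangements in all. If Hana and Yara are adjacent, merging them into one block gives 2·(8)! = 80640 arrangements.
Complementary counting: 362880 − 80640 = 282240.

282240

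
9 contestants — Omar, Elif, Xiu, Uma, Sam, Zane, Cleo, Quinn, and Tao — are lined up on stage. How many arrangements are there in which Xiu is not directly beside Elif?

282240

Of the 9! = 362880 arrangements, those with Xiu and Elif adjacent number 2 × 8! = 80640 (treat the pair as a block with 2 internal orders).
So 362880 − 80640 = 282240 arrangements keep them apart.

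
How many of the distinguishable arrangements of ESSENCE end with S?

120

Fix S in the last position and arrange the remaining 6 letters.
Those 6 letters have E appearing 3 times, giving (6)!/(3!) = 120.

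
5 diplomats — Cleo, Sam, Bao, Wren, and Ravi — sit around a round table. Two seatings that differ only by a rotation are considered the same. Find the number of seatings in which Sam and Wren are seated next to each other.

12

Treat {Sam, Wren} as one unit (2 internal orders) and seat the resulting 4 units around the table: (3)! circular arrangements.
So 2 × (3)! = 2 × 6 = 12.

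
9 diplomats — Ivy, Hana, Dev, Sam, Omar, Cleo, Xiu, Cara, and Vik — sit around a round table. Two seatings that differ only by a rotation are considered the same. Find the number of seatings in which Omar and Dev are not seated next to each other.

All circular seatings of 9 people number (8)! = 40320.
Seatings with Omar beside Dev: treat them as a block with 2 internal orders, giving 2 × (7)! = 10080.
Subtracting, 40320 − 10080 = 30240.

30240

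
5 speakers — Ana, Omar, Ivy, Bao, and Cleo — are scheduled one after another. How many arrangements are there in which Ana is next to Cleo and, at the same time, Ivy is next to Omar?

Treat {Ana,Cleo} as one block (2 orders) and {Ivy,Omar} as another (2 orders).
That leaves 3 units to arrange: 2 × 2 × 3! = 4 × 6 = 24.

24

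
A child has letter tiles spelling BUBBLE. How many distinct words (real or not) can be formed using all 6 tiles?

120

BUBBLE has 6 letters with B appearing 3 times.
So there are 6! / (3!) = 120 distinguishable arrangements.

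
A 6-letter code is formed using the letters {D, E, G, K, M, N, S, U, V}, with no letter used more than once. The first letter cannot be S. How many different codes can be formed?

53760

The first letter has 9−1 = 8 choices (anything except S).
The remaining 5 letters are filled from the other 8 symbols without repetition: 8 × 7 × 6 × 5 × 4 = 6720.
Total: 8 × 6720 = 53760.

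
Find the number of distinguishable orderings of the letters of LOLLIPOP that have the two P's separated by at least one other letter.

There are 8!/(3!·2!·2!) = 1680 arrangements of LOLLIPOP in total.
If the two P's are adjacent, glue them into one block, leaving 7 items to arrange: (7)!/(3!·2!) = 420 ways.
Hence 1680 − 420 = 1260.

1260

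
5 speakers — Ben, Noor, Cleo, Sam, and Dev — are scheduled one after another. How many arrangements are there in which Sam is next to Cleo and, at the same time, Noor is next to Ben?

24

Treat {Sam,Cleo} as one block (2 orders) and {Noor,Ben} as another (2 orders).
That leaves 3 units to arrange: 2 × 2 × 3! = 4 × 6 = 24.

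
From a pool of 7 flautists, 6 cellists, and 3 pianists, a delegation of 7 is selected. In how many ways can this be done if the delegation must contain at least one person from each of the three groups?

Total 7-person selections from all 16: C(16,7) = 11440.
Subtract selections that omit an entire group: no flautists → C(9,7) = 36; no cellists → C(10,7) = 120; no pianists → C(13,7) = 1716.
Add back selections omitting two groups (i.e. drawn from a single group): C(7,7) + C(6,7) + C(3,7) = 1.
By inclusion–exclusion: 11440 − 1872 + 1 = 9569.

9569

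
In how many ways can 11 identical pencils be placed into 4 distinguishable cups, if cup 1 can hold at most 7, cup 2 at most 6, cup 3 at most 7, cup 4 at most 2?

130

Ignoring the caps, the number of non-negative solutions to x_1+…+x_4 = 11 is C(14,3) = 364.
Subtract solutions that violate a single cap (substitute x_i' = x_i − (cap_i+1)): x_1 ≥ 8 gives C(6,3) = 20; x_2 ≥ 7 gives C(7,3) = 35; x_3 ≥ 8 gives C(6,3) = 20; x_4 ≥ 3 gives C(11,3) = 165. Together 240.
Add back pairs where two caps are both exceeded: 0 + 0 + 1 + 0 + 4 + 1 = 6.
By inclusion–exclusion the count is 364 − 240 + 6 = 130.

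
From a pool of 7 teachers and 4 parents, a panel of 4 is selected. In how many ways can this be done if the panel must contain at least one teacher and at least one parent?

294

Unrestricted: C(11,4) = 330 ways to pick any 4 of the 11.
Selections missing a whole group: no teachers → C(4,4) = 1; no parents → C(7,4) = 35.
Both groups omitted at once is impossible, so 330 − 36 = 294.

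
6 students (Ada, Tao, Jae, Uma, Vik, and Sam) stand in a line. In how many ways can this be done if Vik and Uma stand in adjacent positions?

Place the 4 others and the Vik-Uma pair as 5 objects in a line; the pair has 2 internal arrangements.
That gives 2 × 5! = 2 × 120 = 240.

240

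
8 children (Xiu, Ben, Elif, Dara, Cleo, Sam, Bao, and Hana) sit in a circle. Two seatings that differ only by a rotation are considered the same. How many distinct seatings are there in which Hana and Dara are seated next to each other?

1440

Treat {Hana, Dara} as one unit (2 internal orders) and seat the resulting 7 units around the table: (6)! circular arrangements.
So 2 × (6)! = 2 × 720 = 1440.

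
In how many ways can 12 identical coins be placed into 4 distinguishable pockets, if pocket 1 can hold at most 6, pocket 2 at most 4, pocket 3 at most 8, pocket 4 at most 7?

225

Without the upper bounds there are C(15,3) = 455 ways to split 12 among 4 pockets.
Subtract solutions that violate a single cap (substitute x_i' = x_i − (cap_i+1)): x_1 ≥ 7 gives C(8,3) = 56; x_2 ≥ 5 gives C(10,3) = 120; x_3 ≥ 9 gives C(6,3) = 20; x_4 ≥ 8 gives C(7,3) = 35. Together 231.
Add back pairs where two caps are both exceeded: 1 + 0 + 0 + 0 + 0 + 0 = 1.
By inclusion–exclusion the count is 455 − 231 + 1 = 225.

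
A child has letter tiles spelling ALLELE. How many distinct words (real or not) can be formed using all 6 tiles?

The 6 letters of ALLELE have repeats: E appearing twice and L appearing 3 times.
The number of distinct arrangements is 6!/(3!·2!) = 720/12 = 60.

60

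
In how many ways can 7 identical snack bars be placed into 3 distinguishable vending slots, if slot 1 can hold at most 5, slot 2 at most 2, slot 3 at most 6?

17

Without the upper bounds there are C(9,2) = 36 ways to split 7 among 3 vending slots.
Subtract solutions that violate a single cap (substitute x_i' = x_i − (cap_i+1)): x_1 ≥ 6 gives C(3,2) = 3; x_2 ≥ 3 gives C(6,2) = 15; x_3 ≥ 7 gives C(2,2) = 1. Together 19.
No two caps can be exceeded simultaneously, so the pair terms are all 0.
By inclusion–exclusion the count is 36 − 19 + 0 = 17.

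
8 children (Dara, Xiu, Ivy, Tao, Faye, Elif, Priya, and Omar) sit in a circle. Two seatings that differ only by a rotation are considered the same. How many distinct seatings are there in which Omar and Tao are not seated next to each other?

3600

Without the restriction there are (7)! = 5040 seatings.
Those with Omar next to Tao: fuse the pair into one unit and seat 7 units around a circle — 2·(6)! = 1440.
Subtracting, 5040 − 1440 = 3600.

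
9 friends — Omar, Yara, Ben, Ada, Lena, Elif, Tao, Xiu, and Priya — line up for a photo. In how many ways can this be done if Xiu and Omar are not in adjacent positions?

282240

There are 9! = 362880 arrangements in all. If Xiu and Omar are adjacent, merging them into one block gives 2·(8)! = 80640 arrangements.
Complementary counting: 362880 − 80640 = 282240.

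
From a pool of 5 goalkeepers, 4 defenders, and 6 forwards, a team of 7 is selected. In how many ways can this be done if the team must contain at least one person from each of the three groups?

With no constraint there are C(15,7) = 6435 possible selections.
Subtract selections that omit an entire group: no goalkeepers → C(10,7) = 120; no defenders → C(11,7) = 330; no forwards → C(9,7) = 36.
Add back selections omitting two groups (i.e. drawn from a single group): C(5,7) + C(4,7) + C(6,7) = 0.
By inclusion–exclusion: 6435 − 486 + 0 = 5949.

5949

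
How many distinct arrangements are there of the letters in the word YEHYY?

20

YEHYY has 5 letters with Y appearing 3 times.
Dividing 5! = 120 by 3! = 6 for the repeated letters gives 20.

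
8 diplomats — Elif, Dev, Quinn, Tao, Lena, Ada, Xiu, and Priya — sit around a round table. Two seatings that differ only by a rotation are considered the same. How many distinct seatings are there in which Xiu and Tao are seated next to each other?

1440

Treat {Xiu, Tao} as one unit (2 internal orders) and seat the resulting 7 units around the table: (6)! circular arrangements.
So 2 × (6)! = 2 × 720 = 1440.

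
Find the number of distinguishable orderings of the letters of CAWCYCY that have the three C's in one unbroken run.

Treat the 3 copies of C as a single block. The multiset to arrange is then {CCC, A, W, Y, Y}, 5 items in all.
That gives (5)!/(2!) = 60 arrangements.

60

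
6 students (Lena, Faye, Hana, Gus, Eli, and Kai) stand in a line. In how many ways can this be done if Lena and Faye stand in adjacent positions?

Place the 4 others and the Lena-Faye pair as 5 objects in a line; the pair has 2 internal arrangements.
That gives 2 × 5! = 2 × 120 = 240.

240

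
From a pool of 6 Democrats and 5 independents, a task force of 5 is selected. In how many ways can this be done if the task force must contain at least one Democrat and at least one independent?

Total 5-person selections from all 11: C(11,5) = 462.
Selections missing a whole group: no Democrats → C(5,5) = 1; no independents → C(6,5) = 6.
Both groups omitted at once is impossible, so 462 − 7 = 455.

455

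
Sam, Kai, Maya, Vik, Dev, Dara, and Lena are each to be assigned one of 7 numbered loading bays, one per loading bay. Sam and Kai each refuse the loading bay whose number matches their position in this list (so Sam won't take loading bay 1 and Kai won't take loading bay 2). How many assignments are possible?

3720

Let Aᵢ (for i ∈ {1, 2}) be the placements that put person i in their forbidden loading bay. Any j of these fix j positions, leaving (7−j)! ways to fill the rest, and there are C(2,j) ways to pick which j.
By inclusion–exclusion, the number of valid placements is Σ_{j=0}^{2} (−1)^j C(2,j)·(7−j)!.
Computing: 5040 − 1440 + 120 = 3720.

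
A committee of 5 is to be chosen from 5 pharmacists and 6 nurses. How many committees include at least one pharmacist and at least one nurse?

Unrestricted: C(11,5) = 462 ways to pick any 5 of the 11.
Selections missing a whole group: no pharmacists → C(6,5) = 6; no nurses → C(5,5) = 1.
Both groups omitted at once is impossible, so 462 − 7 = 455.

455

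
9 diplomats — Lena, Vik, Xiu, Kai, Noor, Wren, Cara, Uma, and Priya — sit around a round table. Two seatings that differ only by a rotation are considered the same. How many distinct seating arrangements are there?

40320

Around a circle, 9 distinct people have 9!/9 = (8)! = 40320 rotationally distinct seatings.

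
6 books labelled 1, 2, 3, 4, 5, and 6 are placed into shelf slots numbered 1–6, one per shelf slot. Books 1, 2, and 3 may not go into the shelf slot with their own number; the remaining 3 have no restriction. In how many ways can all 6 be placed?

426

Let Aᵢ (for i ∈ {1, 2, 3}) be the placements that put book i in its forbidden shelf slot. Any j of these fix j positions, leaving (6−j)! ways to fill the rest, and there are C(3,j) ways to pick which j.
By inclusion–exclusion, the number of valid placements is Σ_{j=0}^{3} (−1)^j C(3,j)·(6−j)!.
Computing: 720 − 360 + 72 − 6 = 426.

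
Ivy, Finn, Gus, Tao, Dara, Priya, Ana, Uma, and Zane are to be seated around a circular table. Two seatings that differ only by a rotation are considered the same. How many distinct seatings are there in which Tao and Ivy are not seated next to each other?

30240

Without the restriction there are (8)! = 40320 seatings.
Seatings with Tao beside Ivy: treat them as a block with 2 internal orders, giving 2 × (7)! = 10080.
Subtracting, 40320 − 10080 = 30240.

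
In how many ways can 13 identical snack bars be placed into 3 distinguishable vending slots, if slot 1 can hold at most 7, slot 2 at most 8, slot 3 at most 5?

33

Ignoring the caps, the number of non-negative solutions to x_1+…+x_3 = 13 is C(15,2) = 105.
Subtract solutions that violate a single cap (substitute x_i' = x_i − (cap_i+1)): x_1 ≥ 8 gives C(7,2) = 21; x_2 ≥ 9 gives C(6,2) = 15; x_3 ≥ 6 gives C(9,2) = 36. Together 72.
No two caps can be exceeded simultaneously, so the pair terms are all 0.
By inclusion–exclusion the count is 105 − 72 + 0 = 33.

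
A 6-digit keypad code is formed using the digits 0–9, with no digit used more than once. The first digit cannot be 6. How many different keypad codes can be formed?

136080

The first digit has 10−1 = 9 choices (anything except 6).
The remaining 5 digits are filled from the other 9 symbols without repetition: 9 × 8 × 7 × 6 × 5 = 15120.
Total: 9 × 15120 = 136080.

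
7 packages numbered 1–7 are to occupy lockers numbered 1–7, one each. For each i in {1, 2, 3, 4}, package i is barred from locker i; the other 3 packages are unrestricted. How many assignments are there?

2790

Let Aᵢ (for 1 ≤ i ≤ 4) be the placements that put package i in its forbidden locker. Any j of these fix j positions, leaving (7−j)! ways to fill the rest, and there are C(4,j) ways to pick which j.
By inclusion–exclusion, the number of valid placements is Σ_{j=0}^{4} (−1)^j C(4,j)·(7−j)!.
Computing: 5040 − 2880 + 720 − 96 + 6 = 2790.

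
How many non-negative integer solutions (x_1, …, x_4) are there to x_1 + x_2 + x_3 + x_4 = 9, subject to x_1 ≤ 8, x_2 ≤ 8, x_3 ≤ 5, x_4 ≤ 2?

115

Ignoring the caps, the number of non-negative solutions to x_1+…+x_4 = 9 is C(12,3) = 220.
Subtract solutions that violate a single cap (substitute x_i' = x_i − (cap_i+1)): x_1 ≥ 9 gives C(3,3) = 1; x_2 ≥ 9 gives C(3,3) = 1; x_3 ≥ 6 gives C(6,3) = 20; x_4 ≥ 3 gives C(9,3) = 84. Together 106.
Add back pairs where two caps are both exceeded: 0 + 0 + 0 + 0 + 0 + 1 = 1.
By inclusion–exclusion the count is 220 − 106 + 1 = 115.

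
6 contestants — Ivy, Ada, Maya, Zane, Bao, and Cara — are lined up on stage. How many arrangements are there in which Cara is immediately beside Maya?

240

Treat {Cara, Maya} as a single unit. There are 5 units to order, and the pair itself can be ordered 2 ways.
So the count is 2·(5)! = 240.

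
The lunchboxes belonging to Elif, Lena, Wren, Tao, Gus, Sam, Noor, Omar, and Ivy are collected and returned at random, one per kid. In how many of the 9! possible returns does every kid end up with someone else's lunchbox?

Count assignments avoiding every fixed point. For any j of the 9 kids fixed to their own lunchbox, the other 9−j can be arranged in (9−j)! ways.
By inclusion–exclusion this is Σ_{j=0}^{9} (−1)^j C(9,j)·(9−j)!.
Computing: 362880 − 362880 + 181440 − 60480 + 15120 − 3024 + 504 − 72 + 9 − 1 = 133496.

133496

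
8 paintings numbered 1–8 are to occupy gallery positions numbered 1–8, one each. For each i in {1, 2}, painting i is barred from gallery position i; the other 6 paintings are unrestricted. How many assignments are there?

30960

Let Aᵢ (for i ∈ {1, 2}) be the placements that put painting i in its forbidden gallery position. Any j of these fix j positions, leaving (8−j)! ways to fill the rest, and there are C(2,j) ways to pick which j.
By inclusion–exclusion, the number of valid placements is Σ_{j=0}^{2} (−1)^j C(2,j)·(8−j)!.
Computing: 40320 − 10080 + 720 = 30960.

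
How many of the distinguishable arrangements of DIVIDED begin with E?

60

Fix E in the first position and arrange the remaining 6 letters.
Those 6 letters have D appearing 3 times and I appearing twice, giving (6)!/(3!·2!) = 60.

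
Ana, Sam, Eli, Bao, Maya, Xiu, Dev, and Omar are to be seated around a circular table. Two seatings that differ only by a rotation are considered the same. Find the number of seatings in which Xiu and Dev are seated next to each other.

1440

Glue Xiu and Dev into a block (2 internal orders). Seating 7 units around a circle gives (6)! arrangements.
So 2 × (6)! = 2 × 720 = 1440.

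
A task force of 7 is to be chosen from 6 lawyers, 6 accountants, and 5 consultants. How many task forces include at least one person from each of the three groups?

17996

Unrestricted: C(17,7) = 19448 ways to pick any 7 of the 17.
Subtract selections that omit an entire group: no lawyers → C(11,7) = 330; no accountants → C(11,7) = 330; no consultants → C(12,7) = 792.
Add back selections omitting two groups (i.e. drawn from a single group): C(6,7) + C(6,7) + C(5,7) = 0.
By inclusion–exclusion: 19448 − 1452 + 0 = 17996.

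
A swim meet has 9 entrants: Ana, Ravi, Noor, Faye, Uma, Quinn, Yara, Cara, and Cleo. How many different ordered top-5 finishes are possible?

There are 9 choices for 1st place, 8 for 2nd, and so on down to 5 for position 5.
That gives 9 × 8 × 7 × 6 × 5 = 15120.

15120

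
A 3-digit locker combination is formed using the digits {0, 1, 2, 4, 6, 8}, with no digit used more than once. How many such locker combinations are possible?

120

This is a permutation of 3 out of 6: P(6,3) = 6!/3!.
That product is 6 × 5 × 4 = 120.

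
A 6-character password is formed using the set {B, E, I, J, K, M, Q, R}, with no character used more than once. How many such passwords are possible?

20160

With no repetition, fill the 6 characters in order: 8 choices, then 7, down to 3.
That product is 8 × 7 × 6 × 5 × 4 × 3 = 20160.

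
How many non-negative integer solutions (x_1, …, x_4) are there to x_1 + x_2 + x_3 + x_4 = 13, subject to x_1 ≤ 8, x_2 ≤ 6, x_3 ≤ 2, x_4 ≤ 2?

Ignoring the caps, the number of non-negative solutions to x_1+…+x_4 = 13 is C(16,3) = 560.
Subtract solutions that violate a single cap (substitute x_i' = x_i − (cap_i+1)): x_1 ≥ 9 gives C(7,3) = 35; x_2 ≥ 7 gives C(9,3) = 84; x_3 ≥ 3 gives C(13,3) = 286; x_4 ≥ 3 gives C(13,3) = 286. Together 691.
Add back pairs where two caps are both exceeded: 0 + 4 + 4 + 20 + 20 + 120 = 168.
Subtract triples: 0 + 0 + 0 + 1 = 1.
By inclusion–exclusion the count is 560 − 691 + 168 − 1 = 36.

36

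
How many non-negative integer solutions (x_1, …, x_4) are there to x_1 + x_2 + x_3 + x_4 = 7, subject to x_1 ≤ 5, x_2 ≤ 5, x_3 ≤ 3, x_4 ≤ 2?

By stars and bars, unrestricted non-negative solutions to x_1+…+x_4 = 7 number C(7+3,3) = 120.
Subtract solutions that violate a single cap (substitute x_i' = x_i − (cap_i+1)): x_1 ≥ 6 gives C(4,3) = 4; x_2 ≥ 6 gives C(4,3) = 4; x_3 ≥ 4 gives C(6,3) = 20; x_4 ≥ 3 gives C(7,3) = 35. Together 63.
Add back pairs where two caps are both exceeded: 0 + 0 + 0 + 0 + 0 + 1 = 1.
By inclusion–exclusion the count is 120 − 63 + 1 = 58.

58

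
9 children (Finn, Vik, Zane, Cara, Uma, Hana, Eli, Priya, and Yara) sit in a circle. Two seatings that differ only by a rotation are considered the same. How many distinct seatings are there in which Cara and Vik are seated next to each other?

Glue Cara and Vik into a block (2 internal orders). Seating 8 units around a circle gives (7)! arrangements.
So 2 × (7)! = 2 × 5040 = 10080.

10080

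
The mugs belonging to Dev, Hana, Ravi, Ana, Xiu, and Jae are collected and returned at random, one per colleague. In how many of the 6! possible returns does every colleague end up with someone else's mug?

265

This is the derangement count D_6: permutations of 6 items with no fixed point.
By inclusion–exclusion this is Σ_{j=0}^{6} (−1)^j C(6,j)·(6−j)!.
Computing: 720 − 720 + 360 − 120 + 30 − 6 + 1 = 265.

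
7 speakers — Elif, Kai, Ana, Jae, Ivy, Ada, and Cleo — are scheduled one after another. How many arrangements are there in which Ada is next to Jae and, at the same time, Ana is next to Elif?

480

Treat {Ada,Jae} as one block (2 orders) and {Ana,Elif} as another (2 orders).
That leaves 5 units to arrange: 2 × 2 × 5! = 4 × 120 = 480.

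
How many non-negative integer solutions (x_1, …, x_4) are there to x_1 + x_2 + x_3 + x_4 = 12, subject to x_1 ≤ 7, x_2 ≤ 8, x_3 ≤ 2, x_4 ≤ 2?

54

By stars and bars, unrestricted non-negative solutions to x_1+…+x_4 = 12 number C(12+3,3) = 455.
Subtract solutions that violate a single cap (substitute x_i' = x_i − (cap_i+1)): x_1 ≥ 8 gives C(7,3) = 35; x_2 ≥ 9 gives C(6,3) = 20; x_3 ≥ 3 gives C(12,3) = 220; x_4 ≥ 3 gives C(12,3) = 220. Together 495.
Add back pairs where two caps are both exceeded: 0 + 4 + 4 + 1 + 1 + 84 = 94.
By inclusion–exclusion the count is 455 − 495 + 94 = 54.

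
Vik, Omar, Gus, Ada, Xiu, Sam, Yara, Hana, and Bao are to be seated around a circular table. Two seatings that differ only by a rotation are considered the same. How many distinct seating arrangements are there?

Around a circle, 9 distinct people have 9!/9 = (8)! = 40320 rotationally distinct seatings.

40320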